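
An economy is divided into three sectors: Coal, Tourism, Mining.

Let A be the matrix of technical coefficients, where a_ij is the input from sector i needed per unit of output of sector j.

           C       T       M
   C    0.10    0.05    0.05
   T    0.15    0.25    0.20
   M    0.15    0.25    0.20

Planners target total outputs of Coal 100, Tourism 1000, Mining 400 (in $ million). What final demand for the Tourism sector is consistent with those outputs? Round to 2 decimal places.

I − A =
  [   0.90    -0.05    -0.05]
  [  -0.15     0.75    -0.20]
  [  -0.15    -0.25     0.80]
d = (I − A) x:
  d_C = (+0.90)·100 + (-0.05)·1000 + (-0.05)·400 = 20.00
  d_T = (-0.15)·100 + (+0.75)·1000 + (-0.20)·400 = 655.00
  d_M = (-0.15)·100 + (-0.25)·1000 + (+0.80)·400 = 55.00

d_T = 655.00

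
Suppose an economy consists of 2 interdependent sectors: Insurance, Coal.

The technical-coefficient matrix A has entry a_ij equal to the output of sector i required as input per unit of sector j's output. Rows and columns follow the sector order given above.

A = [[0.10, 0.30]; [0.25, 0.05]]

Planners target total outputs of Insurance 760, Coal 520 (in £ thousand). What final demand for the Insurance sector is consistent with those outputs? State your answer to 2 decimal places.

d_I = 528.00

I − A =
  [   0.90    -0.30]
  [  -0.25     0.95]
d = (I − A) x:
  d_I = (+0.90)·760 + (-0.30)·520 = 528.00
  d_C = (-0.25)·760 + (+0.95)·520 = 304.00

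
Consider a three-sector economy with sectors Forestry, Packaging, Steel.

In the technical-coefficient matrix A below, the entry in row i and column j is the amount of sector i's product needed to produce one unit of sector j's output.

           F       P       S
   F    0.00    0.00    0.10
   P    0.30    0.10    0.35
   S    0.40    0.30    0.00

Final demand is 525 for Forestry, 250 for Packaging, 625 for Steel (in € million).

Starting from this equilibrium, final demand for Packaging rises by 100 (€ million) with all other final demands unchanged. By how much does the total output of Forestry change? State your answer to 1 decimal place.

Δx_F = 4.0

I − A =
  [   1.00     0.00    -0.10]
  [  -0.30     0.90    -0.35]
  [  -0.40    -0.30     1.00]
Cofactors of I−A, C_ij = (−1)^(i+j)·(minor ij) (rows/columns in the sector order above):
  C_11 = (0.90)(1.00) − (-0.35)(-0.30) = 0.7950
  C_12 = −[(-0.30)(1.00) − (-0.35)(-0.40)] = 0.4400
  C_13 = (-0.30)(-0.30) − (0.90)(-0.40) = 0.4500
  C_21 = −[(0.00)(1.00) − (-0.10)(-0.30)] = 0.0300
  C_22 = (1.00)(1.00) − (-0.10)(-0.40) = 0.9600
  C_23 = −[(1.00)(-0.30) − (0.00)(-0.40)] = 0.3000
  C_31 = (0.00)(-0.35) − (-0.10)(0.90) = 0.0900
  C_32 = −[(1.00)(-0.35) − (-0.10)(-0.30)] = 0.3800
  C_33 = (1.00)(0.90) − (0.00)(-0.30) = 0.9000
det(I−A) = Σ_j (I−A)_1j·C_1j = (1.00)(0.7950) + (0.00)(0.4400) + (-0.10)(0.4500) = 0.7500
adj(I−A) = Cᵀ =
  [ 0.7950   0.0300   0.0900]
  [ 0.4400   0.9600   0.3800]
  [ 0.4500   0.3000   0.9000]
(I − A)⁻¹ = adj(I−A) / det(I−A) ≈
  [   1.0600     0.0400     0.1200]
  [   0.5867     1.2800     0.5067]
  [   0.6000     0.4000     1.2000]
Δx = (I − A)⁻¹ Δd with Δd having +100 in the Packaging component and 0 elsewhere.
So Δx_F = L_FP · (+100), where L_FP = adj(I−A)_FP / det(I−A) = 0.0300 / 0.7500.
Δx_F = 0.0300 × (+100) / 0.7500 = 3.00 / 0.7500 = 4.0.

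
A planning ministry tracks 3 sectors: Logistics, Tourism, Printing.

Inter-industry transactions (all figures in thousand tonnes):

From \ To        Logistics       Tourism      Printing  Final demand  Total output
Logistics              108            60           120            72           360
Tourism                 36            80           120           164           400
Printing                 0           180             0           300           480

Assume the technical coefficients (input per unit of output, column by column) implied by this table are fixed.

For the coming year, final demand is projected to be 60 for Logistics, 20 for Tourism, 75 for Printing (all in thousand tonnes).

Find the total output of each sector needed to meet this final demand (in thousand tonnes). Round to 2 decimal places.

x_L = 141.35, x_T = 76.92, x_P = 109.62

Technical coefficients a_ij = z_ij / X_j:
  a_LL = 108/360 = 0.30, a_TL = 36/360 = 0.10, a_PL = 0/360 = 0.00
  a_LT = 60/400 = 0.15, a_TT = 80/400 = 0.20, a_PT = 180/400 = 0.45
  a_LP = 120/480 = 0.25, a_TP = 120/480 = 0.25, a_PP = 0/480 = 0.00
I − A =
  [   0.70    -0.15    -0.25]
  [  -0.10     0.80    -0.25]
  [   0.00    -0.45     1.00]
Cofactors of I−A, C_ij = (−1)^(i+j)·(minor ij) (rows/columns in the sector order above):
  C_11 = (0.80)(1.00) − (-0.25)(-0.45) = 0.6875
  C_12 = −[(-0.10)(1.00) − (-0.25)(0.00)] = 0.1000
  C_13 = (-0.10)(-0.45) − (0.80)(0.00) = 0.0450
  C_21 = −[(-0.15)(1.00) − (-0.25)(-0.45)] = 0.2625
  C_22 = (0.70)(1.00) − (-0.25)(0.00) = 0.7000
  C_23 = −[(0.70)(-0.45) − (-0.15)(0.00)] = 0.3150
  C_31 = (-0.15)(-0.25) − (-0.25)(0.80) = 0.2375
  C_32 = −[(0.70)(-0.25) − (-0.25)(-0.10)] = 0.2000
  C_33 = (0.70)(0.80) − (-0.15)(-0.10) = 0.5450
det(I−A) = Σ_j (I−A)_1j·C_1j = (0.70)(0.6875) + (-0.15)(0.1000) + (-0.25)(0.0450) = 0.4550
adj(I−A) = Cᵀ =
  [ 0.6875   0.2625   0.2375]
  [ 0.1000   0.7000   0.2000]
  [ 0.0450   0.3150   0.5450]
(I − A)⁻¹ = adj(I−A) / det(I−A) ≈
  [   1.5110     0.5769     0.5220]
  [   0.2198     1.5385     0.4396]
  [   0.0989     0.6923     1.1978]
x = (I − A)⁻¹ d = adj(I−A)·d / det(I−A), with det(I−A) = 0.4550:
  x_L = (0.6875·60 + 0.2625·20 + 0.2375·75) / 0.4550 = 64.3125 / 0.4550 ≈ 141.35
  x_T = (0.1000·60 + 0.7000·20 + 0.2000·75) / 0.4550 = 35.00 / 0.4550 ≈ 76.92
  x_P = (0.0450·60 + 0.3150·20 + 0.5450·75) / 0.4550 = 49.875 / 0.4550 ≈ 109.62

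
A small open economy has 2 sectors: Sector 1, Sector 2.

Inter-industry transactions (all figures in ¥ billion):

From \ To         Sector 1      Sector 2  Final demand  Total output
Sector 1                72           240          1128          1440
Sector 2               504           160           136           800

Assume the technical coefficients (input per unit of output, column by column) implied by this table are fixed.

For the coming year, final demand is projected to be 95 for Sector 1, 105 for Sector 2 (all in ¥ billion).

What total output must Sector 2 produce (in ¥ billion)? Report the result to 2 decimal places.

x_2 = 203.05

Technical coefficients a_ij = z_ij / X_j:
  a_11 = 72/1440 = 0.05, a_21 = 504/1440 = 0.35
  a_12 = 240/800 = 0.30, a_22 = 160/800 = 0.20
I − A =
  [   0.95    -0.30]
  [  -0.35     0.80]
det(I−A) = (0.95)(0.80) − (-0.30)(-0.35) = 0.6550
adj(I−A) = [[0.80, 0.30], [0.35, 0.95]]
(I − A)⁻¹ = adj(I−A) / det(I−A) ≈
  [   1.2214     0.4580]
  [   0.5344     1.4504]
x = (I − A)⁻¹ d = adj(I−A)·d / det(I−A), with det(I−A) = 0.6550:
  x_1 = (0.80·95 + 0.30·105) / 0.6550 = 107.50 / 0.6550 ≈ 164.12
  x_2 = (0.35·95 + 0.95·105) / 0.6550 = 133.00 / 0.6550 ≈ 203.05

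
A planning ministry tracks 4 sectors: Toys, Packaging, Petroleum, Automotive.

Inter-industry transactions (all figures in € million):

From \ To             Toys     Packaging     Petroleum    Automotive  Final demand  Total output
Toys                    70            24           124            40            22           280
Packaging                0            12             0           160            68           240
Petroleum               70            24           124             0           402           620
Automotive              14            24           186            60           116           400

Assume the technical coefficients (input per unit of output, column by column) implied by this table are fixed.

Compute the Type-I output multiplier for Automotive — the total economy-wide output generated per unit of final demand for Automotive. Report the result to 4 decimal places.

m_4 = 2.3219

Technical coefficients a_ij = z_ij / X_j:
  a_11 = 70/280 = 0.25, a_21 = 0/280 = 0.00, a_31 = 70/280 = 0.25, a_41 = 14/280 = 0.05
  a_12 = 24/240 = 0.10, a_22 = 12/240 = 0.05, a_32 = 24/240 = 0.10, a_42 = 24/240 = 0.10
  a_13 = 124/620 = 0.20, a_23 = 0/620 = 0.00, a_33 = 124/620 = 0.20, a_43 = 186/620 = 0.30
  a_14 = 40/400 = 0.10, a_24 = 160/400 = 0.40, a_34 = 0/400 = 0.00, a_44 = 60/400 = 0.15
I − A =
  [   0.75    -0.10    -0.20    -0.10]
  [   0.00     0.95     0.00    -0.40]
  [  -0.25    -0.10     0.80     0.00]
  [  -0.05    -0.10    -0.30     0.85]
Compute the cofactors C_ij = (−1)^(i+j)·(3×3 minor ij) of I−A; the adjugate is their transpose:
adj(I−A) = Cᵀ =
  [ 0.602000   0.096000   0.194000   0.116000]
  [ 0.046000   0.456000   0.094000   0.220000]
  [ 0.193875   0.087000   0.568875   0.063750]
  [ 0.109250   0.090000   0.223250   0.522500]
det(I−A) = Σ_j (I−A)_1j·C_1j = (0.75)(0.602000) + (-0.10)(0.046000) + (-0.20)(0.193875) + (-0.10)(0.109250) = 0.3972
(I − A)⁻¹ = adj(I−A) / det(I−A) ≈
  [   1.51561     0.24169     0.48842     0.29204]
  [   0.11581     1.14804     0.23666     0.55388]
  [   0.48810     0.21903     1.43221     0.16050]
  [   0.27505     0.22659     0.56206     1.31546]
The output multiplier for sector j is the column-j sum of the Leontief inverse (I − A)⁻¹ = adj(I−A) / det(I−A).
Column 4 of adj(I−A): (0.116000, 0.220000, 0.063750, 0.522500); det(I−A) = 0.3972.
m_4 = (0.116000 + 0.220000 + 0.063750 + 0.522500) / 0.3972 = 0.92225 / 0.3972 ≈ 2.3219.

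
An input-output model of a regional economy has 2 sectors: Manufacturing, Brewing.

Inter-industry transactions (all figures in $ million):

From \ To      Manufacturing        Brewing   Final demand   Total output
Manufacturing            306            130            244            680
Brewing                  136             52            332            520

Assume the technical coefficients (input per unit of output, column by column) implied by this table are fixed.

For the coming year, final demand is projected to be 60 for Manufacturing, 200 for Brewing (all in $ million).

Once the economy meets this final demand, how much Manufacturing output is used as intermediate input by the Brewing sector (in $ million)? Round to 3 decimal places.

z_12 = 68.539

Technical coefficients a_ij = z_ij / X_j:
  a_11 = 306/680 = 0.45, a_21 = 136/680 = 0.20
  a_12 = 130/520 = 0.25, a_22 = 52/520 = 0.10
I − A =
  [   0.55    -0.25]
  [  -0.20     0.90]
det(I−A) = (0.55)(0.90) − (-0.25)(-0.20) = 0.4450
adj(I−A) = [[0.90, 0.25], [0.20, 0.55]]
(I − A)⁻¹ = adj(I−A) / det(I−A) ≈
  [   2.0225     0.5618]
  [   0.4494     1.2360]
First solve x = (I − A)⁻¹ d = adj(I−A)·d / det(I−A); in particular x_2 = (0.20·60 + 0.55·200) / 0.4450 = 122.00 / 0.4450 ≈ 274.15730.
Intermediate flow from 1 to 2: z_12 = a_12 · x_2 = 0.25 × 122.00 / 0.4450 = 30.50 / 0.4450 ≈ 68.539.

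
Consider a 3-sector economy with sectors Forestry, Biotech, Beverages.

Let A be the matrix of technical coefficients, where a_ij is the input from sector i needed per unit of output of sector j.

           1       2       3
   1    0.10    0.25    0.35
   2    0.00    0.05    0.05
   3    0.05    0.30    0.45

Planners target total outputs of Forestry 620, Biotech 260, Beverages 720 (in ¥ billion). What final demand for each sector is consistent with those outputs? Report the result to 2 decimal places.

I − A =
  [   0.90    -0.25    -0.35]
  [   0.00     0.95    -0.05]
  [  -0.05    -0.30     0.55]
d = (I − A) x:
  d_1 = (+0.90)·620 + (-0.25)·260 + (-0.35)·720 = 241.00
  d_2 = (+0.00)·620 + (+0.95)·260 + (-0.05)·720 = 211.00
  d_3 = (-0.05)·620 + (-0.30)·260 + (+0.55)·720 = 287.00

d_1 = 241.00, d_2 = 211.00, d_3 = 287.00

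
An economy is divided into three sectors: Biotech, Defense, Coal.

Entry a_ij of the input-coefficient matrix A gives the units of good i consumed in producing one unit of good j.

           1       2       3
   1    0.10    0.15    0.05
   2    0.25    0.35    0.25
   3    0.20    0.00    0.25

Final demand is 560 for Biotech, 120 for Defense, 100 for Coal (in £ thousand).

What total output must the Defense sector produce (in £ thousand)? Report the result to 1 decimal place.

I − A =
  [   0.90    -0.15    -0.05]
  [  -0.25     0.65    -0.25]
  [  -0.20     0.00     0.75]
Cofactors of I−A, C_ij = (−1)^(i+j)·(minor ij) (rows/columns in the sector order above):
  C_11 = (0.65)(0.75) − (-0.25)(0.00) = 0.4875
  C_12 = −[(-0.25)(0.75) − (-0.25)(-0.20)] = 0.2375
  C_13 = (-0.25)(0.00) − (0.65)(-0.20) = 0.1300
  C_21 = −[(-0.15)(0.75) − (-0.05)(0.00)] = 0.1125
  C_22 = (0.90)(0.75) − (-0.05)(-0.20) = 0.6650
  C_23 = −[(0.90)(0.00) − (-0.15)(-0.20)] = 0.0300
  C_31 = (-0.15)(-0.25) − (-0.05)(0.65) = 0.0700
  C_32 = −[(0.90)(-0.25) − (-0.05)(-0.25)] = 0.2375
  C_33 = (0.90)(0.65) − (-0.15)(-0.25) = 0.5475
det(I−A) = Σ_j (I−A)_1j·C_1j = (0.90)(0.4875) + (-0.15)(0.2375) + (-0.05)(0.1300) = 0.396625
adj(I−A) = Cᵀ =
  [ 0.4875   0.1125   0.0700]
  [ 0.2375   0.6650   0.2375]
  [ 0.1300   0.0300   0.5475]
(I − A)⁻¹ = adj(I−A) / det(I−A) ≈
  [   1.2291     0.2836     0.1765]
  [   0.5988     1.6766     0.5988]
  [   0.3278     0.0756     1.3804]
x = (I − A)⁻¹ d = adj(I−A)·d / det(I−A), with det(I−A) = 0.396625:
  x_1 = (0.4875·560 + 0.1125·120 + 0.0700·100) / 0.396625 = 293.50 / 0.396625 ≈ 740.0
  x_2 = (0.2375·560 + 0.6650·120 + 0.2375·100) / 0.396625 = 236.55 / 0.396625 ≈ 596.4
  x_3 = (0.1300·560 + 0.0300·120 + 0.5475·100) / 0.396625 = 131.15 / 0.396625 ≈ 330.7

x_2 = 596.4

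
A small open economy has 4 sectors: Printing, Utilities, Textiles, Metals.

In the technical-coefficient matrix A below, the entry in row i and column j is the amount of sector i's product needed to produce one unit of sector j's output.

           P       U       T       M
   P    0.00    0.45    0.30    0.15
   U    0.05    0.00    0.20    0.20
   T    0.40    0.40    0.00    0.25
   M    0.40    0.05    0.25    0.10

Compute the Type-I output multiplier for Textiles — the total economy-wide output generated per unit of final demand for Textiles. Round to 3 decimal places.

I − A =
  [   1.00    -0.45    -0.30    -0.15]
  [  -0.05     1.00    -0.20    -0.20]
  [  -0.40    -0.40     1.00    -0.25]
  [  -0.40    -0.05    -0.25     0.90]
Compute the cofactors C_ij = (−1)^(i+j)·(3×3 minor ij) of I−A; the adjugate is their transpose:
adj(I−A) = Cᵀ =
  [ 0.733000   0.511125   0.409500   0.349500]
  [ 0.233875   0.624500   0.257375   0.249250]
  [ 0.506625   0.558500   0.773375   0.423375]
  [ 0.479500   0.417000   0.411125   0.735500]
det(I−A) = Σ_j (I−A)_1j·C_1j = (1.00)(0.733000) + (-0.45)(0.233875) + (-0.30)(0.506625) + (-0.15)(0.479500) = 0.40384375
(I − A)⁻¹ = adj(I−A) / det(I−A) ≈
  [   1.8151     1.2657     1.0140     0.8654]
  [   0.5791     1.5464     0.6373     0.6172]
  [   1.2545     1.3830     1.9150     1.0484]
  [   1.1873     1.0326     1.0180     1.8212]
The output multiplier for sector j is the column-j sum of the Leontief inverse (I − A)⁻¹ = adj(I−A) / det(I−A).
Column T of adj(I−A): (0.409500, 0.257375, 0.773375, 0.411125); det(I−A) = 0.40384375.
m_T = (0.409500 + 0.257375 + 0.773375 + 0.411125) / 0.40384375 = 1.851375 / 0.40384375 ≈ 4.584.

m_T = 4.584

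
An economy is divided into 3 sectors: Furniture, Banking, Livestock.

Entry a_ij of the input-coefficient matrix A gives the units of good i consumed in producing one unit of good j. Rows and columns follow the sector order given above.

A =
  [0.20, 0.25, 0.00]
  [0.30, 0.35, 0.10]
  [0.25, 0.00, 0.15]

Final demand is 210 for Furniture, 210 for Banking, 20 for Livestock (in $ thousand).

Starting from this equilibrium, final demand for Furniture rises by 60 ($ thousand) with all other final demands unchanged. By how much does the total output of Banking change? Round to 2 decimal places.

I − A =
  [   0.80    -0.25     0.00]
  [  -0.30     0.65    -0.10]
  [  -0.25     0.00     0.85]
Cofactors of I−A, C_ij = (−1)^(i+j)·(minor ij) (rows/columns in the sector order above):
  C_11 = (0.65)(0.85) − (-0.10)(0.00) = 0.5525
  C_12 = −[(-0.30)(0.85) − (-0.10)(-0.25)] = 0.2800
  C_13 = (-0.30)(0.00) − (0.65)(-0.25) = 0.1625
  C_21 = −[(-0.25)(0.85) − (0.00)(0.00)] = 0.2125
  C_22 = (0.80)(0.85) − (0.00)(-0.25) = 0.6800
  C_23 = −[(0.80)(0.00) − (-0.25)(-0.25)] = 0.0625
  C_31 = (-0.25)(-0.10) − (0.00)(0.65) = 0.0250
  C_32 = −[(0.80)(-0.10) − (0.00)(-0.30)] = 0.0800
  C_33 = (0.80)(0.65) − (-0.25)(-0.30) = 0.4450
det(I−A) = Σ_j (I−A)_1j·C_1j = (0.80)(0.5525) + (-0.25)(0.2800) + (0.00)(0.1625) = 0.3720
adj(I−A) = Cᵀ =
  [ 0.5525   0.2125   0.0250]
  [ 0.2800   0.6800   0.0800]
  [ 0.1625   0.0625   0.4450]
(I − A)⁻¹ = adj(I−A) / det(I−A) ≈
  [   1.4852     0.5712     0.0672]
  [   0.7527     1.8280     0.2151]
  [   0.4368     0.1680     1.1962]
Δx = (I − A)⁻¹ Δd with Δd having +60 in the Furniture component and 0 elsewhere.
So Δx_B = L_BF · (+60), where L_BF = adj(I−A)_BF / det(I−A) = 0.2800 / 0.3720.
Δx_B = 0.2800 × (+60) / 0.3720 = 16.80 / 0.3720 ≈ 45.16.

Δx_B = 45.16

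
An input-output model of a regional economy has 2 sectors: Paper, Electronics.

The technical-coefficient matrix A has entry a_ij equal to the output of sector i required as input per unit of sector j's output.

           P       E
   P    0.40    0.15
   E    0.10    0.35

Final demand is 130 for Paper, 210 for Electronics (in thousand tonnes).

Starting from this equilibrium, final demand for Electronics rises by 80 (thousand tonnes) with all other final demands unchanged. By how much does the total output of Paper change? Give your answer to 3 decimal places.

Δx_P = 32.000

I − A =
  [   0.60    -0.15]
  [  -0.10     0.65]
det(I−A) = (0.60)(0.65) − (-0.15)(-0.10) = 0.3750
adj(I−A) = [[0.65, 0.15], [0.10, 0.60]]
(I − A)⁻¹ = adj(I−A) / det(I−A) ≈
  [   1.7333     0.4000]
  [   0.2667     1.6000]
Δx = (I − A)⁻¹ Δd with Δd having +80 in the Electronics component and 0 elsewhere.
So Δx_P = L_PE · (+80), where L_PE = adj(I−A)_PE / det(I−A) = 0.15 / 0.3750.
Δx_P = 0.15 × (+80) / 0.3750 = 12.00 / 0.3750 = 32.000.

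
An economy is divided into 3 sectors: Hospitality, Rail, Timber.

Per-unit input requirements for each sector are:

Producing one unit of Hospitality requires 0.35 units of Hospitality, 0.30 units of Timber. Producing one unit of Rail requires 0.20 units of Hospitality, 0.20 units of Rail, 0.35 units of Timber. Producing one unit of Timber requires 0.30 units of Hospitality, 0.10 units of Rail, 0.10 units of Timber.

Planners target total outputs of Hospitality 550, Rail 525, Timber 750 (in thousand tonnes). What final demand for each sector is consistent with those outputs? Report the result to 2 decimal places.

I − A =
  [   0.65    -0.20    -0.30]
  [   0.00     0.80    -0.10]
  [  -0.30    -0.35     0.90]
d = (I − A) x:
  d_1 = (+0.65)·550 + (-0.20)·525 + (-0.30)·750 = 27.50
  d_2 = (+0.00)·550 + (+0.80)·525 + (-0.10)·750 = 345.00
  d_3 = (-0.30)·550 + (-0.35)·525 + (+0.90)·750 = 326.25

d_1 = 27.50, d_2 = 345.00, d_3 = 326.25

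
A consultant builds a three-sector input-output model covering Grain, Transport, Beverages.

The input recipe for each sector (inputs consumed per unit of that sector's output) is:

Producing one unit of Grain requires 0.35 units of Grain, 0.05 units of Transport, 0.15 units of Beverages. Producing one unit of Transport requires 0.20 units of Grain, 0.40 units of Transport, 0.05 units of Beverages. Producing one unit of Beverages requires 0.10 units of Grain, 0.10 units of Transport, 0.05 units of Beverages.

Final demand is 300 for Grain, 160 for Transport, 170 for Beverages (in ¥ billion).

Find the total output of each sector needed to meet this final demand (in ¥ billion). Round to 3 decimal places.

x_1 = 620.260, x_2 = 367.728, x_3 = 296.237

I − A =
  [   0.65    -0.20    -0.10]
  [  -0.05     0.60    -0.10]
  [  -0.15    -0.05     0.95]
Cofactors of I−A, C_ij = (−1)^(i+j)·(minor ij) (rows/columns in the sector order above):
  C_11 = (0.60)(0.95) − (-0.10)(-0.05) = 0.5650
  C_12 = −[(-0.05)(0.95) − (-0.10)(-0.15)] = 0.0625
  C_13 = (-0.05)(-0.05) − (0.60)(-0.15) = 0.0925
  C_21 = −[(-0.20)(0.95) − (-0.10)(-0.05)] = 0.1950
  C_22 = (0.65)(0.95) − (-0.10)(-0.15) = 0.6025
  C_23 = −[(0.65)(-0.05) − (-0.20)(-0.15)] = 0.0625
  C_31 = (-0.20)(-0.10) − (-0.10)(0.60) = 0.0800
  C_32 = −[(0.65)(-0.10) − (-0.10)(-0.05)] = 0.0700
  C_33 = (0.65)(0.60) − (-0.20)(-0.05) = 0.3800
det(I−A) = Σ_j (I−A)_1j·C_1j = (0.65)(0.5650) + (-0.20)(0.0625) + (-0.10)(0.0925) = 0.3455
adj(I−A) = Cᵀ =
  [ 0.5650   0.1950   0.0800]
  [ 0.0625   0.6025   0.0700]
  [ 0.0925   0.0625   0.3800]
(I − A)⁻¹ = adj(I−A) / det(I−A) ≈
  [   1.6353     0.5644     0.2315]
  [   0.1809     1.7438     0.2026]
  [   0.2677     0.1809     1.0999]
x = (I − A)⁻¹ d = adj(I−A)·d / det(I−A), with det(I−A) = 0.3455:
  x_1 = (0.5650·300 + 0.1950·160 + 0.0800·170) / 0.3455 = 214.30 / 0.3455 ≈ 620.260
  x_2 = (0.0625·300 + 0.6025·160 + 0.0700·170) / 0.3455 = 127.05 / 0.3455 ≈ 367.728
  x_3 = (0.0925·300 + 0.0625·160 + 0.3800·170) / 0.3455 = 102.35 / 0.3455 ≈ 296.237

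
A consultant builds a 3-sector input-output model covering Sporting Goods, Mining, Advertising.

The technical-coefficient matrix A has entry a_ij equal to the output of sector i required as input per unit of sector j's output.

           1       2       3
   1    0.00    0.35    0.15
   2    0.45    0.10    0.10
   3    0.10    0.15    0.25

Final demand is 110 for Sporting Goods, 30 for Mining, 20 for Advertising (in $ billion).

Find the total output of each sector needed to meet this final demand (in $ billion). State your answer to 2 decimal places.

x_1 = 164.25, x_2 = 123.60, x_3 = 73.29

I − A =
  [   1.00    -0.35    -0.15]
  [  -0.45     0.90    -0.10]
  [  -0.10    -0.15     0.75]
Cofactors of I−A, C_ij = (−1)^(i+j)·(minor ij) (rows/columns in the sector order above):
  C_11 = (0.90)(0.75) − (-0.10)(-0.15) = 0.6600
  C_12 = −[(-0.45)(0.75) − (-0.10)(-0.10)] = 0.3475
  C_13 = (-0.45)(-0.15) − (0.90)(-0.10) = 0.1575
  C_21 = −[(-0.35)(0.75) − (-0.15)(-0.15)] = 0.2850
  C_22 = (1.00)(0.75) − (-0.15)(-0.10) = 0.7350
  C_23 = −[(1.00)(-0.15) − (-0.35)(-0.10)] = 0.1850
  C_31 = (-0.35)(-0.10) − (-0.15)(0.90) = 0.1700
  C_32 = −[(1.00)(-0.10) − (-0.15)(-0.45)] = 0.1675
  C_33 = (1.00)(0.90) − (-0.35)(-0.45) = 0.7425
det(I−A) = Σ_j (I−A)_1j·C_1j = (1.00)(0.6600) + (-0.35)(0.3475) + (-0.15)(0.1575) = 0.51475
adj(I−A) = Cᵀ =
  [ 0.6600   0.2850   0.1700]
  [ 0.3475   0.7350   0.1675]
  [ 0.1575   0.1850   0.7425]
(I − A)⁻¹ = adj(I−A) / det(I−A) ≈
  [   1.2822     0.5537     0.3303]
  [   0.6751     1.4279     0.3254]
  [   0.3060     0.3594     1.4424]
x = (I − A)⁻¹ d = adj(I−A)·d / det(I−A), with det(I−A) = 0.51475:
  x_1 = (0.6600·110 + 0.2850·30 + 0.1700·20) / 0.51475 = 84.55 / 0.51475 ≈ 164.25
  x_2 = (0.3475·110 + 0.7350·30 + 0.1675·20) / 0.51475 = 63.625 / 0.51475 ≈ 123.60
  x_3 = (0.1575·110 + 0.1850·30 + 0.7425·20) / 0.51475 = 37.725 / 0.51475 ≈ 73.29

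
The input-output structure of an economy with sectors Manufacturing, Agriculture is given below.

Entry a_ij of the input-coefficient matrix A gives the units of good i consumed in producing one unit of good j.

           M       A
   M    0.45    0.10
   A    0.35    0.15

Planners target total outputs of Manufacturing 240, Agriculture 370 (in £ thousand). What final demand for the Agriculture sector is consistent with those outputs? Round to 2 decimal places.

d_A = 230.50

I − A =
  [   0.55    -0.10]
  [  -0.35     0.85]
d = (I − A) x:
  d_M = (+0.55)·240 + (-0.10)·370 = 95.00
  d_A = (-0.35)·240 + (+0.85)·370 = 230.50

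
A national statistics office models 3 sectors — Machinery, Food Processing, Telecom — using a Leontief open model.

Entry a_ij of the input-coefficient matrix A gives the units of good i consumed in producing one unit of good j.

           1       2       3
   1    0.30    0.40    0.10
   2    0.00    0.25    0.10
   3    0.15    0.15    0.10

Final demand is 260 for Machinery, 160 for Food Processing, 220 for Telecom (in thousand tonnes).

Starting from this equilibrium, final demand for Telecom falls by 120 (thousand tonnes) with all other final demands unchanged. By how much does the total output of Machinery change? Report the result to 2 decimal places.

Δx_1 = -31.03

I − A =
  [   0.70    -0.40    -0.10]
  [   0.00     0.75    -0.10]
  [  -0.15    -0.15     0.90]
Cofactors of I−A, C_ij = (−1)^(i+j)·(minor ij) (rows/columns in the sector order above):
  C_11 = (0.75)(0.90) − (-0.10)(-0.15) = 0.6600
  C_12 = −[(0.00)(0.90) − (-0.10)(-0.15)] = 0.0150
  C_13 = (0.00)(-0.15) − (0.75)(-0.15) = 0.1125
  C_21 = −[(-0.40)(0.90) − (-0.10)(-0.15)] = 0.3750
  C_22 = (0.70)(0.90) − (-0.10)(-0.15) = 0.6150
  C_23 = −[(0.70)(-0.15) − (-0.40)(-0.15)] = 0.1650
  C_31 = (-0.40)(-0.10) − (-0.10)(0.75) = 0.1150
  C_32 = −[(0.70)(-0.10) − (-0.10)(0.00)] = 0.0700
  C_33 = (0.70)(0.75) − (-0.40)(0.00) = 0.5250
det(I−A) = Σ_j (I−A)_1j·C_1j = (0.70)(0.6600) + (-0.40)(0.0150) + (-0.10)(0.1125) = 0.44475
adj(I−A) = Cᵀ =
  [ 0.6600   0.3750   0.1150]
  [ 0.0150   0.6150   0.0700]
  [ 0.1125   0.1650   0.5250]
(I − A)⁻¹ = adj(I−A) / det(I−A) ≈
  [   1.4840     0.8432     0.2586]
  [   0.0337     1.3828     0.1574]
  [   0.2530     0.3710     1.1804]
Δx = (I − A)⁻¹ Δd with Δd having -120 in the Telecom component and 0 elsewhere.
So Δx_1 = L_13 · (-120), where L_13 = adj(I−A)_13 / det(I−A) = 0.1150 / 0.44475.
Δx_1 = 0.1150 × (-120) / 0.44475 = -13.80 / 0.44475 ≈ -31.03.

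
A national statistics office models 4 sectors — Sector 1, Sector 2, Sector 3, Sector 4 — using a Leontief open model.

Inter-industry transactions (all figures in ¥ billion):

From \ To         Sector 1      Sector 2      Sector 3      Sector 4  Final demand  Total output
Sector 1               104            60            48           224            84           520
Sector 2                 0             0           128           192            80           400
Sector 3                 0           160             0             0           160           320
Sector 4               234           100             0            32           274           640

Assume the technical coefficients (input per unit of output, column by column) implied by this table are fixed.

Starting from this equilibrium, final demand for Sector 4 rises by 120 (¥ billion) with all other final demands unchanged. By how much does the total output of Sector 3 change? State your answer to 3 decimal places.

Δx_3 = 27.576

Technical coefficients a_ij = z_ij / X_j:
  a_11 = 104/520 = 0.20, a_21 = 0/520 = 0.00, a_31 = 0/520 = 0.00, a_41 = 234/520 = 0.45
  a_12 = 60/400 = 0.15, a_22 = 0/400 = 0.00, a_32 = 160/400 = 0.40, a_42 = 100/400 = 0.25
  a_13 = 48/320 = 0.15, a_23 = 128/320 = 0.40, a_33 = 0/320 = 0.00, a_43 = 0/320 = 0.00
  a_14 = 224/640 = 0.35, a_24 = 192/640 = 0.30, a_34 = 0/640 = 0.00, a_44 = 32/640 = 0.05
I − A =
  [   0.80    -0.15    -0.15    -0.35]
  [   0.00     1.00    -0.40    -0.30]
  [   0.00    -0.40     1.00     0.00]
  [  -0.45    -0.25     0.00     0.95]
Compute the cofactors C_ij = (−1)^(i+j)·(3×3 minor ij) of I−A; the adjugate is their transpose:
adj(I−A) = Cᵀ =
  [ 0.72300   0.28700   0.22325   0.35700]
  [ 0.13500   0.60250   0.26125   0.24000]
  [ 0.05400   0.24100   0.52225   0.09600]
  [ 0.37800   0.29450   0.17450   0.67200]
det(I−A) = Σ_j (I−A)_1j·C_1j = (0.80)(0.72300) + (-0.15)(0.13500) + (-0.15)(0.05400) + (-0.35)(0.37800) = 0.41775
(I − A)⁻¹ = adj(I−A) / det(I−A) ≈
  [   1.7307     0.6870     0.5344     0.8546]
  [   0.3232     1.4423     0.6254     0.5745]
  [   0.1293     0.5769     1.2501     0.2298]
  [   0.9048     0.7050     0.4177     1.6086]
Δx = (I − A)⁻¹ Δd with Δd having +120 in the Sector 4 component and 0 elsewhere.
So Δx_3 = L_34 · (+120), where L_34 = adj(I−A)_34 / det(I−A) = 0.09600 / 0.41775.
Δx_3 = 0.09600 × (+120) / 0.41775 = 11.52 / 0.41775 ≈ 27.576.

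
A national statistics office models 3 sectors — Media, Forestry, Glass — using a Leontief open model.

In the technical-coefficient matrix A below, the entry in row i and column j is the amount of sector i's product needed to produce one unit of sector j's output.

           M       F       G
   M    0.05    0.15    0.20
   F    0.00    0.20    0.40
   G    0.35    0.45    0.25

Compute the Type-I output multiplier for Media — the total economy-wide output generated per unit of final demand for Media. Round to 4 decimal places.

I − A =
  [   0.95    -0.15    -0.20]
  [   0.00     0.80    -0.40]
  [  -0.35    -0.45     0.75]
Cofactors of I−A, C_ij = (−1)^(i+j)·(minor ij) (rows/columns in the sector order above):
  C_11 = (0.80)(0.75) − (-0.40)(-0.45) = 0.4200
  C_12 = −[(0.00)(0.75) − (-0.40)(-0.35)] = 0.1400
  C_13 = (0.00)(-0.45) − (0.80)(-0.35) = 0.2800
  C_21 = −[(-0.15)(0.75) − (-0.20)(-0.45)] = 0.2025
  C_22 = (0.95)(0.75) − (-0.20)(-0.35) = 0.6425
  C_23 = −[(0.95)(-0.45) − (-0.15)(-0.35)] = 0.4800
  C_31 = (-0.15)(-0.40) − (-0.20)(0.80) = 0.2200
  C_32 = −[(0.95)(-0.40) − (-0.20)(0.00)] = 0.3800
  C_33 = (0.95)(0.80) − (-0.15)(0.00) = 0.7600
det(I−A) = Σ_j (I−A)_1j·C_1j = (0.95)(0.4200) + (-0.15)(0.1400) + (-0.20)(0.2800) = 0.3220
adj(I−A) = Cᵀ =
  [ 0.4200   0.2025   0.2200]
  [ 0.1400   0.6425   0.3800]
  [ 0.2800   0.4800   0.7600]
(I − A)⁻¹ = adj(I−A) / det(I−A) ≈
  [   1.30435     0.62888     0.68323]
  [   0.43478     1.99534     1.18012]
  [   0.86957     1.49068     2.36025]
The output multiplier for sector j is the column-j sum of the Leontief inverse (I − A)⁻¹ = adj(I−A) / det(I−A).
Column M of adj(I−A): (0.4200, 0.1400, 0.2800); det(I−A) = 0.3220.
m_M = (0.4200 + 0.1400 + 0.2800) / 0.3220 = 0.84 / 0.3220 ≈ 2.6087.

m_M = 2.6087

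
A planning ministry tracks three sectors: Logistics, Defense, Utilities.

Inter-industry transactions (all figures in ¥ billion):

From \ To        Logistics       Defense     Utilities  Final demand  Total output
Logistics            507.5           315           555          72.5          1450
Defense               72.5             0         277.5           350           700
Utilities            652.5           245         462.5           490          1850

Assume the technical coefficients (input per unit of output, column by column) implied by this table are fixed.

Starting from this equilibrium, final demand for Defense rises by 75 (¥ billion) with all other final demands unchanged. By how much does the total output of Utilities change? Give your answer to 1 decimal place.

Δx_U = 121.3

Technical coefficients a_ij = z_ij / X_j:
  a_LL = 507.5/1450 = 0.35, a_DL = 72.5/1450 = 0.05, a_UL = 652.5/1450 = 0.45
  a_LD = 315/700 = 0.45, a_DD = 0/700 = 0.00, a_UD = 245/700 = 0.35
  a_LU = 555/1850 = 0.30, a_DU = 277.5/1850 = 0.15, a_UU = 462.5/1850 = 0.25
I − A =
  [   0.65    -0.45    -0.30]
  [  -0.05     1.00    -0.15]
  [  -0.45    -0.35     0.75]
Cofactors of I−A, C_ij = (−1)^(i+j)·(minor ij) (rows/columns in the sector order above):
  C_11 = (1.00)(0.75) − (-0.15)(-0.35) = 0.6975
  C_12 = −[(-0.05)(0.75) − (-0.15)(-0.45)] = 0.1050
  C_13 = (-0.05)(-0.35) − (1.00)(-0.45) = 0.4675
  C_21 = −[(-0.45)(0.75) − (-0.30)(-0.35)] = 0.4425
  C_22 = (0.65)(0.75) − (-0.30)(-0.45) = 0.3525
  C_23 = −[(0.65)(-0.35) − (-0.45)(-0.45)] = 0.4300
  C_31 = (-0.45)(-0.15) − (-0.30)(1.00) = 0.3675
  C_32 = −[(0.65)(-0.15) − (-0.30)(-0.05)] = 0.1125
  C_33 = (0.65)(1.00) − (-0.45)(-0.05) = 0.6275
det(I−A) = Σ_j (I−A)_1j·C_1j = (0.65)(0.6975) + (-0.45)(0.1050) + (-0.30)(0.4675) = 0.265875
adj(I−A) = Cᵀ =
  [ 0.6975   0.4425   0.3675]
  [ 0.1050   0.3525   0.1125]
  [ 0.4675   0.4300   0.6275]
(I − A)⁻¹ = adj(I−A) / det(I−A) ≈
  [   2.6234     1.6643     1.3822]
  [   0.3949     1.3258     0.4231]
  [   1.7583     1.6173     2.3601]
Δx = (I − A)⁻¹ Δd with Δd having +75 in the Defense component and 0 elsewhere.
So Δx_U = L_UD · (+75), where L_UD = adj(I−A)_UD / det(I−A) = 0.4300 / 0.265875.
Δx_U = 0.4300 × (+75) / 0.265875 = 32.25 / 0.265875 ≈ 121.3.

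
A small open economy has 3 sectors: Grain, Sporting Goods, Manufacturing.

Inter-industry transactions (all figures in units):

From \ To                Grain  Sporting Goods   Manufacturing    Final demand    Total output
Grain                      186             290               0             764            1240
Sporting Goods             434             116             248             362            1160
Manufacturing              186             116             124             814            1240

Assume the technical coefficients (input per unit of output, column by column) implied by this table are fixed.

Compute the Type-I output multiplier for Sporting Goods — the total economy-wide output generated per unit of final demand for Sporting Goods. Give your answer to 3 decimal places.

m_S = 1.901

Technical coefficients a_ij = z_ij / X_j:
  a_GG = 186/1240 = 0.15, a_SG = 434/1240 = 0.35, a_MG = 186/1240 = 0.15
  a_GS = 290/1160 = 0.25, a_SS = 116/1160 = 0.10, a_MS = 116/1160 = 0.10
  a_GM = 0/1240 = 0.00, a_SM = 248/1240 = 0.20, a_MM = 124/1240 = 0.10
I − A =
  [   0.85    -0.25     0.00]
  [  -0.35     0.90    -0.20]
  [  -0.15    -0.10     0.90]
Cofactors of I−A, C_ij = (−1)^(i+j)·(minor ij) (rows/columns in the sector order above):
  C_11 = (0.90)(0.90) − (-0.20)(-0.10) = 0.7900
  C_12 = −[(-0.35)(0.90) − (-0.20)(-0.15)] = 0.3450
  C_13 = (-0.35)(-0.10) − (0.90)(-0.15) = 0.1700
  C_21 = −[(-0.25)(0.90) − (0.00)(-0.10)] = 0.2250
  C_22 = (0.85)(0.90) − (0.00)(-0.15) = 0.7650
  C_23 = −[(0.85)(-0.10) − (-0.25)(-0.15)] = 0.1225
  C_31 = (-0.25)(-0.20) − (0.00)(0.90) = 0.0500
  C_32 = −[(0.85)(-0.20) − (0.00)(-0.35)] = 0.1700
  C_33 = (0.85)(0.90) − (-0.25)(-0.35) = 0.6775
det(I−A) = Σ_j (I−A)_1j·C_1j = (0.85)(0.7900) + (-0.25)(0.3450) + (0.00)(0.1700) = 0.58525
adj(I−A) = Cᵀ =
  [ 0.7900   0.2250   0.0500]
  [ 0.3450   0.7650   0.1700]
  [ 0.1700   0.1225   0.6775]
(I − A)⁻¹ = adj(I−A) / det(I−A) ≈
  [   1.3499     0.3845     0.0854]
  [   0.5895     1.3071     0.2905]
  [   0.2905     0.2093     1.1576]
The output multiplier for sector j is the column-j sum of the Leontief inverse (I − A)⁻¹ = adj(I−A) / det(I−A).
Column S of adj(I−A): (0.2250, 0.7650, 0.1225); det(I−A) = 0.58525.
m_S = (0.2250 + 0.7650 + 0.1225) / 0.58525 = 1.1125 / 0.58525 ≈ 1.901.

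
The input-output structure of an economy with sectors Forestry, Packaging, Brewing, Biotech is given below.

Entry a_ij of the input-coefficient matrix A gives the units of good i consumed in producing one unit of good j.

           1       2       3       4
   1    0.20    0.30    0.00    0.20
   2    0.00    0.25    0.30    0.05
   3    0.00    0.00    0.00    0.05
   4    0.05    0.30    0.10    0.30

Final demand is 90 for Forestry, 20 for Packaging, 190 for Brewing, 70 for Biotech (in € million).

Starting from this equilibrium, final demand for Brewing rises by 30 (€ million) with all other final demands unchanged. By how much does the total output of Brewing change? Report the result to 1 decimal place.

I − A =
  [   0.80    -0.30     0.00    -0.20]
  [   0.00     0.75    -0.30    -0.05]
  [   0.00     0.00     1.00    -0.05]
  [  -0.05    -0.30    -0.10     0.70]
Compute the cofactors C_ij = (−1)^(i+j)·(3×3 minor ij) of I−A; the adjugate is their transpose:
adj(I−A) = Cᵀ =
  [ 0.501750   0.268500   0.097500   0.169500]
  [ 0.003250   0.546000   0.169000   0.052000]
  [ 0.001875   0.012750   0.399750   0.030000]
  [ 0.037500   0.255000   0.136500   0.600000]
det(I−A) = Σ_j (I−A)_1j·C_1j = (0.80)(0.501750) + (-0.30)(0.003250) + (0.00)(0.001875) + (-0.20)(0.037500) = 0.392925
(I − A)⁻¹ = adj(I−A) / det(I−A) ≈
  [   1.2770     0.6833     0.2481     0.4314]
  [   0.0083     1.3896     0.4301     0.1323]
  [   0.0048     0.0324     1.0174     0.0764]
  [   0.0954     0.6490     0.3474     1.5270]
Δx = (I − A)⁻¹ Δd with Δd having +30 in the Brewing component and 0 elsewhere.
So Δx_3 = L_33 · (+30), where L_33 = adj(I−A)_33 / det(I−A) = 0.399750 / 0.392925.
Δx_3 = 0.399750 × (+30) / 0.392925 = 11.9925 / 0.392925 ≈ 30.5.

Δx_3 = 30.5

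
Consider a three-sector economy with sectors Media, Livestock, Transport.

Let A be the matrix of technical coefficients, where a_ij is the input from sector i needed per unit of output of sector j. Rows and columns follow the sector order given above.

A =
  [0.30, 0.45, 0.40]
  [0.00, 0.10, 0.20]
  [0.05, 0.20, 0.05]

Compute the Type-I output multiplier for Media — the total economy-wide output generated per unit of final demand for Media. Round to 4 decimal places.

m_M = 1.5876

I − A =
  [   0.70    -0.45    -0.40]
  [   0.00     0.90    -0.20]
  [  -0.05    -0.20     0.95]
Cofactors of I−A, C_ij = (−1)^(i+j)·(minor ij) (rows/columns in the sector order above):
  C_11 = (0.90)(0.95) − (-0.20)(-0.20) = 0.8150
  C_12 = −[(0.00)(0.95) − (-0.20)(-0.05)] = 0.0100
  C_13 = (0.00)(-0.20) − (0.90)(-0.05) = 0.0450
  C_21 = −[(-0.45)(0.95) − (-0.40)(-0.20)] = 0.5075
  C_22 = (0.70)(0.95) − (-0.40)(-0.05) = 0.6450
  C_23 = −[(0.70)(-0.20) − (-0.45)(-0.05)] = 0.1625
  C_31 = (-0.45)(-0.20) − (-0.40)(0.90) = 0.4500
  C_32 = −[(0.70)(-0.20) − (-0.40)(0.00)] = 0.1400
  C_33 = (0.70)(0.90) − (-0.45)(0.00) = 0.6300
det(I−A) = Σ_j (I−A)_1j·C_1j = (0.70)(0.8150) + (-0.45)(0.0100) + (-0.40)(0.0450) = 0.5480
adj(I−A) = Cᵀ =
  [ 0.8150   0.5075   0.4500]
  [ 0.0100   0.6450   0.1400]
  [ 0.0450   0.1625   0.6300]
(I − A)⁻¹ = adj(I−A) / det(I−A) ≈
  [   1.48723     0.92609     0.82117]
  [   0.01825     1.17701     0.25547]
  [   0.08212     0.29653     1.14964]
The output multiplier for sector j is the column-j sum of the Leontief inverse (I − A)⁻¹ = adj(I−A) / det(I−A).
Column M of adj(I−A): (0.8150, 0.0100, 0.0450); det(I−A) = 0.5480.
m_M = (0.8150 + 0.0100 + 0.0450) / 0.5480 = 0.87 / 0.5480 ≈ 1.5876.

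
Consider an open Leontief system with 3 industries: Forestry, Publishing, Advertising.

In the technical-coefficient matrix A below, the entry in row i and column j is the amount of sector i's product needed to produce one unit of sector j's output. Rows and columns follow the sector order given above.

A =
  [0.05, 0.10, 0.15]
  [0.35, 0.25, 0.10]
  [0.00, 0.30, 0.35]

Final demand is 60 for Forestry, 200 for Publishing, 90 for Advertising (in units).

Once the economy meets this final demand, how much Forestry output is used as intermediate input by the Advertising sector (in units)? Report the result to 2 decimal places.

I − A =
  [   0.95    -0.10    -0.15]
  [  -0.35     0.75    -0.10]
  [   0.00    -0.30     0.65]
Cofactors of I−A, C_ij = (−1)^(i+j)·(minor ij) (rows/columns in the sector order above):
  C_11 = (0.75)(0.65) − (-0.10)(-0.30) = 0.4575
  C_12 = −[(-0.35)(0.65) − (-0.10)(0.00)] = 0.2275
  C_13 = (-0.35)(-0.30) − (0.75)(0.00) = 0.1050
  C_21 = −[(-0.10)(0.65) − (-0.15)(-0.30)] = 0.1100
  C_22 = (0.95)(0.65) − (-0.15)(0.00) = 0.6175
  C_23 = −[(0.95)(-0.30) − (-0.10)(0.00)] = 0.2850
  C_31 = (-0.10)(-0.10) − (-0.15)(0.75) = 0.1225
  C_32 = −[(0.95)(-0.10) − (-0.15)(-0.35)] = 0.1475
  C_33 = (0.95)(0.75) − (-0.10)(-0.35) = 0.6775
det(I−A) = Σ_j (I−A)_1j·C_1j = (0.95)(0.4575) + (-0.10)(0.2275) + (-0.15)(0.1050) = 0.396125
adj(I−A) = Cᵀ =
  [ 0.4575   0.1100   0.1225]
  [ 0.2275   0.6175   0.1475]
  [ 0.1050   0.2850   0.6775]
(I − A)⁻¹ = adj(I−A) / det(I−A) ≈
  [   1.1549     0.2777     0.3092]
  [   0.5743     1.5589     0.3724]
  [   0.2651     0.7195     1.7103]
First solve x = (I − A)⁻¹ d = adj(I−A)·d / det(I−A); in particular x_A = (0.1050·60 + 0.2850·200 + 0.6775·90) / 0.396125 = 124.275 / 0.396125 ≈ 313.7267.
Intermediate flow from F to A: z_FA = a_FA · x_A = 0.15 × 124.275 / 0.396125 = 18.64125 / 0.396125 ≈ 47.06.

z_FA = 47.06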